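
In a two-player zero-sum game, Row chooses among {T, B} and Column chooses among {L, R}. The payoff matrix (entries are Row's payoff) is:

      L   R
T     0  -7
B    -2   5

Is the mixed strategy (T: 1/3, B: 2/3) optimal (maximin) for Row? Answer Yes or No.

No

Against L this mix gives (1/3)·0 + (2/3)·(-2) = -4/3.
Against R this mix gives (1/3)·(-7) + (2/3)·5 = 1.
Column will play L, holding Row to -4/3. Shifting weight toward the row that does better against L would raise this floor (the equalizing mix achieves -1 against both L and R), so the proposed strategy is not optimal.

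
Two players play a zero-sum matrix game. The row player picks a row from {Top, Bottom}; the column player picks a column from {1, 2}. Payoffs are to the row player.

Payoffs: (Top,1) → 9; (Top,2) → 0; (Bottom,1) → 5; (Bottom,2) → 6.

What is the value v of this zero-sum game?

Row minima: Top → 0, Bottom → 5; maximin = 5.
Column maxima: 1 → 9, 2 → 6; minimax = 6.
5 ≠ 6, so there is no saddle point; optimal play is mixed.
Let the row player play Top with probability p. Expected payoff against 1: 9p + 5(1−p) = 4p + 5; against 2: 0p + 6(1−p) = −6p + 6.
Setting these equal: 4p + 5 = −6p + 6 ⇒ 10p = 1 ⇒ p = 1/10, and the value is (4)·(1/10) + 5 = 27/5.
For the column player: with q = P(1), equating Top's and Bottom's payoffs gives 9q = −q + 6 ⇒ q = 3/5.

27/5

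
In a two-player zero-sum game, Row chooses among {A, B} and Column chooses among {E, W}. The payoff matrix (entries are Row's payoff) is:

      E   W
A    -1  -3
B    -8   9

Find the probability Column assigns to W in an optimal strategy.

Row minima: A → -3, B → -8; maximin = -3.
Column maxima: E → -1, W → 9; minimax = -1.
-3 ≠ -1, so there is no saddle point; optimal play is mixed.
Let Row play A with probability p. Expected payoff against E: (-1)p + (-8)(1−p) = 7p − 8; against W: (-3)p + 9(1−p) = −12p + 9.
Setting these equal: 7p − 8 = −12p + 9 ⇒ 19p = 17 ⇒ p = 17/19, and the value is (7)·(17/19) − 8 = -33/19.
For Column: with q = P(E), equating A's and B's payoffs gives 2q − 3 = −17q + 9 ⇒ q = 12/19.

7/19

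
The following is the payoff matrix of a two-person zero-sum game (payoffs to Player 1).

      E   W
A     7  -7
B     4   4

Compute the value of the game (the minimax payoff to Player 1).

Row minima: A → -7, B → 4; maximin = 4.
Column maxima: E → 7, W → 4; minimax = 4.
Since maximin = minimax = 4, there is a saddle point and the value is 4.

4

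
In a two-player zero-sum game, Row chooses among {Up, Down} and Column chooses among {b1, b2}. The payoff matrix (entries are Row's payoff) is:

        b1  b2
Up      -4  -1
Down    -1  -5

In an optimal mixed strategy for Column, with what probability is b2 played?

Row minima: Up → -4, Down → -5; maximin = -4.
Column maxima: b1 → -1, b2 → -1; minimax = -1.
-4 ≠ -1, so there is no saddle point; optimal play is mixed.
Let Row play Up with probability p. Expected payoff against b1: (-4)p + (-1)(1−p) = −3p − 1; against b2: (-1)p + (-5)(1−p) = 4p − 5.
Setting these equal: −3p − 1 = 4p − 5 ⇒ −7p = -4 ⇒ p = 4/7, and the value is (-3)·(4/7) − 1 = -19/7.
For Column: with q = P(b1), equating Up's and Down's payoffs gives −3q − 1 = 4q − 5 ⇒ q = 4/7.

3/7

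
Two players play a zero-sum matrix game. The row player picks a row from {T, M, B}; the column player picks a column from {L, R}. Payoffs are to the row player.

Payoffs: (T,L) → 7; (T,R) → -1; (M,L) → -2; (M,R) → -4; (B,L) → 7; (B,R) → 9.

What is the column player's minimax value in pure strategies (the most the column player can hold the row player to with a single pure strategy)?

7

Column maxima: L → 7, R → 9.
The smallest of these is 7.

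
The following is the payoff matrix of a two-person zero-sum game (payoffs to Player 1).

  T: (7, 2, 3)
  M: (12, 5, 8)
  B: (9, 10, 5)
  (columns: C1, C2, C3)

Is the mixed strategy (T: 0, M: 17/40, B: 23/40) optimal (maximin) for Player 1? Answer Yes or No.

Against C1 this mix gives (17/40)·12 + (23/40)·9 = 411/40.
Against C2 this mix gives (17/40)·5 + (23/40)·10 = 63/8.
Against C3 this mix gives (17/40)·8 + (23/40)·5 = 251/40.
Player 2 will play C3, holding Player 1 to 251/40. Shifting weight toward the row that does better against C3 would raise this floor (the equalizing mix achieves 55/8 against both C3 and C2), so the proposed strategy is not optimal.

No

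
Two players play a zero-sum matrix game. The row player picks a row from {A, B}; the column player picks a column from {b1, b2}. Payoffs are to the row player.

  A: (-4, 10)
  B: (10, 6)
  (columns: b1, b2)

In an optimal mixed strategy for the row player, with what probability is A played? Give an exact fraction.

Row minima: A → -4, B → 6; maximin = 6.
Column maxima: b1 → 10, b2 → 10; minimax = 10.
6 ≠ 10, so there is no saddle point; optimal play is mixed.
Let the row player play A with probability p. Expected payoff against b1: (-4)p + 10(1−p) = −14p + 10; against b2: 10p + 6(1−p) = 4p + 6.
Setting these equal: −14p + 10 = 4p + 6 ⇒ −18p = -4 ⇒ p = 2/9, and the value is (-14)·(2/9) + 10 = 62/9.
For the column player: with q = P(b1), equating A's and B's payoffs gives −14q + 10 = 4q + 6 ⇒ q = 2/9.

2/9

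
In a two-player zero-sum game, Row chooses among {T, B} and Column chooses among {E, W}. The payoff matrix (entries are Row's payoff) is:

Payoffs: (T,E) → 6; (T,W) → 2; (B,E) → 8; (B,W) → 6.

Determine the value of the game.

6

Row minima: T → 2, B → 6; maximin = 6.
Column maxima: E → 8, W → 6; minimax = 6.
Since maximin = minimax = 6, there is a saddle point and the value is 6.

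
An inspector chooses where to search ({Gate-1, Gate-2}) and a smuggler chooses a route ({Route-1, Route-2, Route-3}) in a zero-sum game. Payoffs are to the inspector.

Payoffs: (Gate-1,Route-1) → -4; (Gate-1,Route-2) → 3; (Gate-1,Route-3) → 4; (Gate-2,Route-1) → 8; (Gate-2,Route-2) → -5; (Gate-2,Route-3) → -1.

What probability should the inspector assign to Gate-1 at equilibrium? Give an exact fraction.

Row minima: Gate-1 → -4, Gate-2 → -5; maximin = -4.
Column maxima: Route-1 → 8, Route-2 → 3, Route-3 → 4; minimax = 3.
-4 ≠ 3, so there is no saddle point; optimal play is mixed.
Route-3 is strictly dominated by Route-2 (it gives the inspector strictly more in every row), so the smuggler never plays it.
On the remaining 2×2 (Gate-1, Gate-2 vs Route-1, Route-2):
Let the inspector play Gate-1 with probability p. Expected payoff against Route-1: (-4)p + 8(1−p) = −12p + 8; against Route-2: 3p + (-5)(1−p) = 8p − 5.
Setting these equal: −12p + 8 = 8p − 5 ⇒ −20p = -13 ⇒ p = 13/20, and the value is (-12)·(13/20) + 8 = 1/5.
For the smuggler: with q = P(Route-1), equating Gate-1's and Gate-2's payoffs gives −7q + 3 = 13q − 5 ⇒ q = 2/5.

13/20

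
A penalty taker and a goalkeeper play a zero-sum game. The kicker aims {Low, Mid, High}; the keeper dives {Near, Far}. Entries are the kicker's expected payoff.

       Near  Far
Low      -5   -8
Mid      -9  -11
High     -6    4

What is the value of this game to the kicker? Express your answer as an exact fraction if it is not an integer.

Row minima: Low → -8, Mid → -11, High → -6; maximin = -6.
Column maxima: Near → -5, Far → 4; minimax = -5.
-6 ≠ -5, so there is no saddle point; optimal play is mixed.
Mid is strictly dominated by Low, so the kicker never plays it.
On the remaining 2×2 (Low, High vs Near, Far):
Let the kicker play Low with probability p. Expected payoff against Near: (-5)p + (-6)(1−p) = p − 6; against Far: (-8)p + 4(1−p) = −12p + 4.
Setting these equal: p − 6 = −12p + 4 ⇒ 13p = 10 ⇒ p = 10/13, and the value is (1)·(10/13) − 6 = -68/13.
For the keeper: with q = P(Near), equating Low's and High's payoffs gives 3q − 8 = −10q + 4 ⇒ q = 12/13.

-68/13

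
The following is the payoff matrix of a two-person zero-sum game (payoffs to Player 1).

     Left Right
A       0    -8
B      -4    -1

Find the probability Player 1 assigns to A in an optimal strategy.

Row minima: A → -8, B → -4; maximin = -4.
Column maxima: Left → 0, Right → -1; minimax = -1.
-4 ≠ -1, so there is no saddle point; optimal play is mixed.
Let Player 1 play A with probability p. Expected payoff against Left: 0p + (-4)(1−p) = 4p − 4; against Right: (-8)p + (-1)(1−p) = −7p − 1.
Setting these equal: 4p − 4 = −7p − 1 ⇒ 11p = 3 ⇒ p = 3/11, and the value is (4)·(3/11) − 4 = -32/11.
For Player 2: with q = P(Left), equating A's and B's payoffs gives 8q − 8 = −3q − 1 ⇒ q = 7/11.

3/11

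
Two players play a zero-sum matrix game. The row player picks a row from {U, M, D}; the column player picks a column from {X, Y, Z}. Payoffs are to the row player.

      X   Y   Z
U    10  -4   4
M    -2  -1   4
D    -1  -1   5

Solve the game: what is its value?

Row minima: U → -4, M → -2, D → -1; maximin = -1.
Column maxima: X → 10, Y → -1, Z → 5; minimax = -1.
Since maximin = minimax = -1, there is a saddle point and the value is -1.

-1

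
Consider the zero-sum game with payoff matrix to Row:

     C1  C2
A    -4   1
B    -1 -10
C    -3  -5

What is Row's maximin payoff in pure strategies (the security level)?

-4

Row minima: A → -4, B → -10, C → -5.
The best of these is -4.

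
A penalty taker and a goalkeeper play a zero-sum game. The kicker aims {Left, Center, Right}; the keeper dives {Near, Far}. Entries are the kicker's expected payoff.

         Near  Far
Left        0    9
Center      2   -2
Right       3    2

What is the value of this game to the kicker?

27/10

Row minima: Left → 0, Center → -2, Right → 2; maximin = 2.
Column maxima: Near → 3, Far → 9; minimax = 3.
2 ≠ 3, so there is no saddle point; optimal play is mixed.
Center is strictly dominated by Right, so the kicker never plays it.
On the remaining 2×2 (Left, Right vs Near, Far):
Let the kicker play Left with probability p. Expected payoff against Near: 0p + 3(1−p) = −3p + 3; against Far: 9p + 2(1−p) = 7p + 2.
Setting these equal: −3p + 3 = 7p + 2 ⇒ −10p = -1 ⇒ p = 1/10, and the value is (-3)·(1/10) + 3 = 27/10.
For the keeper: with q = P(Near), equating Left's and Right's payoffs gives −9q + 9 = q + 2 ⇒ q = 7/10.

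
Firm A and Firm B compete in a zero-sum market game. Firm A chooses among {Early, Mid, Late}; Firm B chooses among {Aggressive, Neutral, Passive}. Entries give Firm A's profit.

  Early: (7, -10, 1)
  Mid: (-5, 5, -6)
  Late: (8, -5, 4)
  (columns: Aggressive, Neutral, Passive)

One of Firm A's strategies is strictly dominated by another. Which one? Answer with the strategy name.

Early

Late gives a strictly higher payoff than Early against every column: 8 > 7, -5 > -10, 4 > 1.
So Early is strictly dominated and Firm A never plays it.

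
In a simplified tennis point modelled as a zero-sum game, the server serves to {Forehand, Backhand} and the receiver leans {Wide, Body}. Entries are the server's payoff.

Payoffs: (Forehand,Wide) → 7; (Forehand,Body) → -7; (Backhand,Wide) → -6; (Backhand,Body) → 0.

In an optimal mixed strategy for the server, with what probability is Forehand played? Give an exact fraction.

3/10

Row minima: Forehand → -7, Backhand → -6; maximin = -6.
Column maxima: Wide → 7, Body → 0; minimax = 0.
-6 ≠ 0, so there is no saddle point; optimal play is mixed.
Let the server play Forehand with probability p. Expected payoff against Wide: 7p + (-6)(1−p) = 13p − 6; against Body: (-7)p + 0(1−p) = −7p.
Setting these equal: 13p − 6 = −7p ⇒ 20p = 6 ⇒ p = 3/10, and the value is (13)·(3/10) − 6 = -21/10.
For the receiver: with q = P(Wide), equating Forehand's and Backhand's payoffs gives 14q − 7 = −6q ⇒ q = 7/20.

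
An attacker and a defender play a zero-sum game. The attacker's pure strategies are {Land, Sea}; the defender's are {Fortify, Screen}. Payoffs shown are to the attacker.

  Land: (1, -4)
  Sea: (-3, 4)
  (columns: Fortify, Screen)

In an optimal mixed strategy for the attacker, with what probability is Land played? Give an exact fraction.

7/12

Row minima: Land → -4, Sea → -3; maximin = -3.
Column maxima: Fortify → 1, Screen → 4; minimax = 1.
-3 ≠ 1, so there is no saddle point; optimal play is mixed.
Let the attacker play Land with probability p. Expected payoff against Fortify: 1p + (-3)(1−p) = 4p − 3; against Screen: (-4)p + 4(1−p) = −8p + 4.
Setting these equal: 4p − 3 = −8p + 4 ⇒ 12p = 7 ⇒ p = 7/12, and the value is (4)·(7/12) − 3 = -2/3.
For the defender: with q = P(Fortify), equating Land's and Sea's payoffs gives 5q − 4 = −7q + 4 ⇒ q = 2/3.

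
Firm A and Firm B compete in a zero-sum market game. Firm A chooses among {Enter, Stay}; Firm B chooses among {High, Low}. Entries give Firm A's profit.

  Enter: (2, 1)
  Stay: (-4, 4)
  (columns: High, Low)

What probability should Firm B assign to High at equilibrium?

Row minima: Enter → 1, Stay → -4; maximin = 1.
Column maxima: High → 2, Low → 4; minimax = 2.
1 ≠ 2, so there is no saddle point; optimal play is mixed.
Let Firm A play Enter with probability p. Expected payoff against High: 2p + (-4)(1−p) = 6p − 4; against Low: 1p + 4(1−p) = −3p + 4.
Setting these equal: 6p − 4 = −3p + 4 ⇒ 9p = 8 ⇒ p = 8/9, and the value is (6)·(8/9) − 4 = 4/3.
For Firm B: with q = P(High), equating Enter's and Stay's payoffs gives q + 1 = −8q + 4 ⇒ q = 1/3.

1/3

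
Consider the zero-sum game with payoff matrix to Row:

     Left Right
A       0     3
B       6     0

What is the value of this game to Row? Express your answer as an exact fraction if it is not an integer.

Row minima: A → 0, B → 0; maximin = 0.
Column maxima: Left → 6, Right → 3; minimax = 3.
0 ≠ 3, so there is no saddle point; optimal play is mixed.
Let Row play A with probability p. Expected payoff against Left: 0p + 6(1−p) = −6p + 6; against Right: 3p + 0(1−p) = 3p.
Setting these equal: −6p + 6 = 3p ⇒ −9p = -6 ⇒ p = 2/3, and the value is (-6)·(2/3) + 6 = 2.
For Column: with q = P(Left), equating A's and B's payoffs gives −3q + 3 = 6q ⇒ q = 1/3.

2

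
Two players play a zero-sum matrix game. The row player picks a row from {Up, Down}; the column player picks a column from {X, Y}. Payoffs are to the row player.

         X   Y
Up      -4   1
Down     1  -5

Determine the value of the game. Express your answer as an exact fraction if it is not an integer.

-19/11

Row minima: Up → -4, Down → -5; maximin = -4.
Column maxima: X → 1, Y → 1; minimax = 1.
-4 ≠ 1, so there is no saddle point; optimal play is mixed.
Let the row player play Up with probability p. Expected payoff against X: (-4)p + 1(1−p) = −5p + 1; against Y: 1p + (-5)(1−p) = 6p − 5.
Setting these equal: −5p + 1 = 6p − 5 ⇒ −11p = -6 ⇒ p = 6/11, and the value is (-5)·(6/11) + 1 = -19/11.
For the column player: with q = P(X), equating Up's and Down's payoffs gives −5q + 1 = 6q − 5 ⇒ q = 6/11.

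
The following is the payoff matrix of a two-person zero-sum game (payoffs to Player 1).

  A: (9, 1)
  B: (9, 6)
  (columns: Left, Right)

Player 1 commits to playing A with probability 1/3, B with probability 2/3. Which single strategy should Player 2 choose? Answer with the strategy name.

Right

If Player 2 plays Left, Player 1's expected payoff is (1/3)·9 + (2/3)·9 = 9.
If Player 2 plays Right, Player 1's expected payoff is (1/3)·1 + (2/3)·6 = 13/3.
Player 2 minimizes Player 1's payoff; the smallest is 13/3, so the best response is Right.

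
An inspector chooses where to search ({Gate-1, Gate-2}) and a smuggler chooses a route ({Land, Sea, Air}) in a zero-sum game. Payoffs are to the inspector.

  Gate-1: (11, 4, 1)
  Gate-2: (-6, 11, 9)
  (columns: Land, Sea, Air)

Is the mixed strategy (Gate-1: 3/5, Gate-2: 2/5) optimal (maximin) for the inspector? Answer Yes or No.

Yes

Against Land this mix gives (3/5)·11 + (2/5)·(-6) = 21/5.
Against Sea this mix gives (3/5)·4 + (2/5)·11 = 34/5.
Against Air this mix gives (3/5)·1 + (2/5)·9 = 21/5.
All of the smuggler's active replies (Land, Air) yield 21/5, and no column does worse for the inspector. The mix makes the smuggler indifferent and guarantees 21/5, so it is optimal.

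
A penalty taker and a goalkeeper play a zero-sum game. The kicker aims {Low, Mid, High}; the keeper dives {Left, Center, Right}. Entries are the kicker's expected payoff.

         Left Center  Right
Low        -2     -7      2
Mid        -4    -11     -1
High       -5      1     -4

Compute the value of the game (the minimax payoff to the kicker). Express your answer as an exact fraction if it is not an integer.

-37/11

Row minima: Low → -7, Mid → -11, High → -5; maximin = -5.
Column maxima: Left → -2, Center → 1, Right → 2; minimax = -2.
-5 ≠ -2, so there is no saddle point; optimal play is mixed.
Mid is strictly dominated by Low, so the kicker never plays it.
Right is strictly dominated by Left (it gives the kicker strictly more in every row), so the keeper never plays it.
On the remaining 2×2 (Low, High vs Left, Center):
Let the kicker play Low with probability p. Expected payoff against Left: (-2)p + (-5)(1−p) = 3p − 5; against Center: (-7)p + 1(1−p) = −8p + 1.
Setting these equal: 3p − 5 = −8p + 1 ⇒ 11p = 6 ⇒ p = 6/11, and the value is (3)·(6/11) − 5 = -37/11.
For the keeper: with q = P(Left), equating Low's and High's payoffs gives 5q − 7 = −6q + 1 ⇒ q = 8/11.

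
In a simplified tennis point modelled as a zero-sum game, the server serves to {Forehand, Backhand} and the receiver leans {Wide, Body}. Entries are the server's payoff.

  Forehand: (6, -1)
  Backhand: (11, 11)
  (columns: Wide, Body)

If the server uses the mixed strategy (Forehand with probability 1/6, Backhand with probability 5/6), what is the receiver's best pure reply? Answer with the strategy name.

If the receiver plays Wide, the server's expected payoff is (1/6)·6 + (5/6)·11 = 61/6.
If the receiver plays Body, the server's expected payoff is (1/6)·(-1) + (5/6)·11 = 9.
The receiver minimizes the server's payoff; the smallest is 9, so the best response is Body.

Body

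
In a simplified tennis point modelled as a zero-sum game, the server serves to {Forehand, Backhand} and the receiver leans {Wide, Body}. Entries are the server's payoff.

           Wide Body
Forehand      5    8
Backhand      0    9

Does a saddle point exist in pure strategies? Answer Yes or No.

Row minima: Forehand → 5, Backhand → 0; maximin = 5.
Column maxima: Wide → 5, Body → 9; minimax = 5.
maximin = minimax = 5, so a saddle point exists.

Yes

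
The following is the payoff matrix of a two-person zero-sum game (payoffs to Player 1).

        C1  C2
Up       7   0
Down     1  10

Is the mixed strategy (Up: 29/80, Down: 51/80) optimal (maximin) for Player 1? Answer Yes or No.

Against C1 this mix gives (29/80)·7 + (51/80)·1 = 127/40.
Against C2 this mix gives (29/80)·0 + (51/80)·10 = 51/8.
Player 2 will play C1, holding Player 1 to 127/40. Shifting weight toward the row that does better against C1 would raise this floor (the equalizing mix achieves 35/8 against both C1 and C2), so the proposed strategy is not optimal.

No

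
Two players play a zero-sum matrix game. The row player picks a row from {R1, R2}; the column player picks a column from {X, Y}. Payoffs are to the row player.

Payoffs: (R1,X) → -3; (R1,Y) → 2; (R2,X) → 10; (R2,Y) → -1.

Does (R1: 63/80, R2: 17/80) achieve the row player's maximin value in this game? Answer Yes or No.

No

Against X this mix gives (63/80)·(-3) + (17/80)·10 = -19/80.
Against Y this mix gives (63/80)·2 + (17/80)·(-1) = 109/80.
The column player will play X, holding the row player to -19/80. Shifting weight toward the row that does better against X would raise this floor (the equalizing mix achieves 17/16 against both X and Y), so the proposed strategy is not optimal.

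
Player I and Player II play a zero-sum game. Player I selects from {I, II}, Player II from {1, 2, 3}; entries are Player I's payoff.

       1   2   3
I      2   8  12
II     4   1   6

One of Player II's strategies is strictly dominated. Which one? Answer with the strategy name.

3

1 holds Player I's payoff strictly below 3 in every row: 2 < 12, 4 < 6.
So 3 is strictly dominated for Player II.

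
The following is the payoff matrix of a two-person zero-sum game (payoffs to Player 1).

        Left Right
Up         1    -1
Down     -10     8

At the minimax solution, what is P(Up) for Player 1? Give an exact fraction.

9/10

Row minima: Up → -1, Down → -10; maximin = -1.
Column maxima: Left → 1, Right → 8; minimax = 1.
-1 ≠ 1, so there is no saddle point; optimal play is mixed.
Let Player 1 play Up with probability p. Expected payoff against Left: 1p + (-10)(1−p) = 11p − 10; against Right: (-1)p + 8(1−p) = −9p + 8.
Setting these equal: 11p − 10 = −9p + 8 ⇒ 20p = 18 ⇒ p = 9/10, and the value is (11)·(9/10) − 10 = -1/10.
For Player 2: with q = P(Left), equating Up's and Down's payoffs gives 2q − 1 = −18q + 8 ⇒ q = 9/20.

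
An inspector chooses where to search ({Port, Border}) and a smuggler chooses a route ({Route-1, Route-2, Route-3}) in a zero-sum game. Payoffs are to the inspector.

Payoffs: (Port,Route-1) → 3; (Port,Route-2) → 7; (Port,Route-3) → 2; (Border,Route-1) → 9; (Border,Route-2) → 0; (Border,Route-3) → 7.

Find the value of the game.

49/12

Row minima: Port → 2, Border → 0; maximin = 2.
Column maxima: Route-1 → 9, Route-2 → 7, Route-3 → 7; minimax = 7.
2 ≠ 7, so there is no saddle point; optimal play is mixed.
Route-1 is strictly dominated by Route-3 (it gives the inspector strictly more in every row), so the smuggler never plays it.
On the remaining 2×2 (Port, Border vs Route-2, Route-3):
Let the inspector play Port with probability p. Expected payoff against Route-2: 7p + 0(1−p) = 7p; against Route-3: 2p + 7(1−p) = −5p + 7.
Setting these equal: 7p = −5p + 7 ⇒ 12p = 7 ⇒ p = 7/12, and the value is (7)·(7/12) = 49/12.
For the smuggler: with q = P(Route-2), equating Port's and Border's payoffs gives 5q + 2 = −7q + 7 ⇒ q = 5/12.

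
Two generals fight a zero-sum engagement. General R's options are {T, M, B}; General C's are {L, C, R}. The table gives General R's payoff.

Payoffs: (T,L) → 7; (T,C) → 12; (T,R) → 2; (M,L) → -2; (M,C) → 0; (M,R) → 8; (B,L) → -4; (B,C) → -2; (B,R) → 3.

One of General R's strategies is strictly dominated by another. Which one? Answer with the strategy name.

M gives a strictly higher payoff than B against every column: -2 > -4, 0 > -2, 8 > 3.
So B is strictly dominated and General R never plays it.

B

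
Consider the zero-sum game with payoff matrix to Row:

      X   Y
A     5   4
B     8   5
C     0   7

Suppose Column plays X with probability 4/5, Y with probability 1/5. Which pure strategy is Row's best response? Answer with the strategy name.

B

Expected payoff of A: (4/5)·5 + (1/5)·4 = 24/5.
Expected payoff of B: (4/5)·8 + (1/5)·5 = 37/5.
Expected payoff of C: (4/5)·0 + (1/5)·7 = 7/5.
The largest is 37/5, so Row's best response is B.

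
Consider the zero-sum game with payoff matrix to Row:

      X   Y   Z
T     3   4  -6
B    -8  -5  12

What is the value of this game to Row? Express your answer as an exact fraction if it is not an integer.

Row minima: T → -6, B → -8; maximin = -6.
Column maxima: X → 3, Y → 4, Z → 12; minimax = 3.
-6 ≠ 3, so there is no saddle point; optimal play is mixed.
Y is strictly dominated by X (it gives Row strictly more in every row), so Column never plays it.
On the remaining 2×2 (T, B vs X, Z):
Let Row play T with probability p. Expected payoff against X: 3p + (-8)(1−p) = 11p − 8; against Z: (-6)p + 12(1−p) = −18p + 12.
Setting these equal: 11p − 8 = −18p + 12 ⇒ 29p = 20 ⇒ p = 20/29, and the value is (11)·(20/29) − 8 = -12/29.
For Column: with q = P(X), equating T's and B's payoffs gives 9q − 6 = −20q + 12 ⇒ q = 18/29.

-12/29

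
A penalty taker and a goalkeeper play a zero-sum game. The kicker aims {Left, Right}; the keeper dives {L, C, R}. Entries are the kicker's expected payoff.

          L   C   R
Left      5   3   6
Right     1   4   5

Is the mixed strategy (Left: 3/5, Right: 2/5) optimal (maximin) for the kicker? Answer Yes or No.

Against L this mix gives (3/5)·5 + (2/5)·1 = 17/5.
Against C this mix gives (3/5)·3 + (2/5)·4 = 17/5.
Against R this mix gives (3/5)·6 + (2/5)·5 = 28/5.
All of the keeper's active replies (L, C) yield 17/5, and no column does worse for the kicker. The mix makes the keeper indifferent and guarantees 17/5, so it is optimal.

Yes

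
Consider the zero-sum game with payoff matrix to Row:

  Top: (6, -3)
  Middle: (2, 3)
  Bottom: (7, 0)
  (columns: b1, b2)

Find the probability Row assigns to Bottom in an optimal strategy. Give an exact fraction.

1/8

Row minima: Top → -3, Middle → 2, Bottom → 0; maximin = 2.
Column maxima: b1 → 7, b2 → 3; minimax = 3.
2 ≠ 3, so there is no saddle point; optimal play is mixed.
Top is strictly dominated by Bottom, so Row never plays it.
On the remaining 2×2 (Middle, Bottom vs b1, b2):
Let Row play Middle with probability p. Expected payoff against b1: 2p + 7(1−p) = −5p + 7; against b2: 3p + 0(1−p) = 3p.
Setting these equal: −5p + 7 = 3p ⇒ −8p = -7 ⇒ p = 7/8, and the value is (-5)·(7/8) + 7 = 21/8.
For Column: with q = P(b1), equating Middle's and Bottom's payoffs gives −q + 3 = 7q ⇒ q = 3/8.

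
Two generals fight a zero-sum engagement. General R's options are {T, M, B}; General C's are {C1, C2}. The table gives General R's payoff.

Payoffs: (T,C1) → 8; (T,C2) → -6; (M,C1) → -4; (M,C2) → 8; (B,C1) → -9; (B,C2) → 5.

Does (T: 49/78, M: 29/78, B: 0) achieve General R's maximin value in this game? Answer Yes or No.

No

Against C1 this mix gives (49/78)·8 + (29/78)·(-4) = 46/13.
Against C2 this mix gives (49/78)·(-6) + (29/78)·8 = -31/39.
General C will play C2, holding General R to -31/39. Shifting weight toward the row that does better against C2 would raise this floor (the equalizing mix achieves 20/13 against both C2 and C1), so the proposed strategy is not optimal.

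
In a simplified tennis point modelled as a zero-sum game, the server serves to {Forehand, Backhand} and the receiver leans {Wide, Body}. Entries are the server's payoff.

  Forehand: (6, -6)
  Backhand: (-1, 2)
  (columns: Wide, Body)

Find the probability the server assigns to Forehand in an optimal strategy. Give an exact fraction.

1/5

Row minima: Forehand → -6, Backhand → -1; maximin = -1.
Column maxima: Wide → 6, Body → 2; minimax = 2.
-1 ≠ 2, so there is no saddle point; optimal play is mixed.
Let the server play Forehand with probability p. Expected payoff against Wide: 6p + (-1)(1−p) = 7p − 1; against Body: (-6)p + 2(1−p) = −8p + 2.
Setting these equal: 7p − 1 = −8p + 2 ⇒ 15p = 3 ⇒ p = 1/5, and the value is (7)·(1/5) − 1 = 2/5.
For the receiver: with q = P(Wide), equating Forehand's and Backhand's payoffs gives 12q − 6 = −3q + 2 ⇒ q = 8/15.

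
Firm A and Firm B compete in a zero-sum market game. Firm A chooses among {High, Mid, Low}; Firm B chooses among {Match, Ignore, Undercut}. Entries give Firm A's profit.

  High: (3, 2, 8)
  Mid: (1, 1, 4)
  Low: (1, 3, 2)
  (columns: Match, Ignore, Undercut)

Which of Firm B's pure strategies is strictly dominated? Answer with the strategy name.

Match holds Firm A's payoff strictly below Undercut in every row: 3 < 8, 1 < 4, 1 < 2.
So Undercut is strictly dominated for Firm B.

Undercut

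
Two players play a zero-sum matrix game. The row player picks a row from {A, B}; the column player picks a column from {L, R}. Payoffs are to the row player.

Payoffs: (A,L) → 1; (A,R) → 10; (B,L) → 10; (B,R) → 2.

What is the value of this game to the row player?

98/17

Row minima: A → 1, B → 2; maximin = 2.
Column maxima: L → 10, R → 10; minimax = 10.
2 ≠ 10, so there is no saddle point; optimal play is mixed.
Let the row player play A with probability p. Expected payoff against L: 1p + 10(1−p) = −9p + 10; against R: 10p + 2(1−p) = 8p + 2.
Setting these equal: −9p + 10 = 8p + 2 ⇒ −17p = -8 ⇒ p = 8/17, and the value is (-9)·(8/17) + 10 = 98/17.
For the column player: with q = P(L), equating A's and B's payoffs gives −9q + 10 = 8q + 2 ⇒ q = 8/17.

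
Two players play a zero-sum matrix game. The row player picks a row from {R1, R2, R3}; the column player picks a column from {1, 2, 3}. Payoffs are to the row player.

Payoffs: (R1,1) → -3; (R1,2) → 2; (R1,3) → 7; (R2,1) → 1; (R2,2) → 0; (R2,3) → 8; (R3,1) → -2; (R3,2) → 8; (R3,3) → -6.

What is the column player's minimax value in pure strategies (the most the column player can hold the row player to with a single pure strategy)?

1

Column maxima: 1 → 1, 2 → 8, 3 → 8.
The smallest of these is 1.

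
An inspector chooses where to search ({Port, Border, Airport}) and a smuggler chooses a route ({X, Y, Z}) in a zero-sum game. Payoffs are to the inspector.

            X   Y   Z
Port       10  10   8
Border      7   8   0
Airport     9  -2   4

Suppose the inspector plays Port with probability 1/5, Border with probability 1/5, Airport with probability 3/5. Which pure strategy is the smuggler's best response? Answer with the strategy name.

Y

If the smuggler plays X, the inspector's expected payoff is (1/5)·10 + (1/5)·7 + (3/5)·9 = 44/5.
If the smuggler plays Y, the inspector's expected payoff is (1/5)·10 + (1/5)·8 + (3/5)·(-2) = 12/5.
If the smuggler plays Z, the inspector's expected payoff is (1/5)·8 + (1/5)·0 + (3/5)·4 = 4.
The smuggler minimizes the inspector's payoff; the smallest is 12/5, so the best response is Y.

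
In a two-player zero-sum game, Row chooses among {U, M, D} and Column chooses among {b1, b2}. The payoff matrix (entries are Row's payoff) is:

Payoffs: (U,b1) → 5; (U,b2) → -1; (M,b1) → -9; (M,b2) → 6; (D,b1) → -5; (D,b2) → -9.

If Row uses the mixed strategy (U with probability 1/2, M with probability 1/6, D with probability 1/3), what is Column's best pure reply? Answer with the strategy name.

b2

If Column plays b1, Row's expected payoff is (1/2)·5 + (1/6)·(-9) + (1/3)·(-5) = -2/3.
If Column plays b2, Row's expected payoff is (1/2)·(-1) + (1/6)·6 + (1/3)·(-9) = -5/2.
Column minimizes Row's payoff; the smallest is -5/2, so the best response is b2.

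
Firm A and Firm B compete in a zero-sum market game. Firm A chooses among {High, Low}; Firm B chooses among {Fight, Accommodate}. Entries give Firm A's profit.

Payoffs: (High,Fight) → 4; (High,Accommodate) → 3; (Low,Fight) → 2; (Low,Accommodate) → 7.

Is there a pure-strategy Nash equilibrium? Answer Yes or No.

No

Row minima: High → 3, Low → 2; maximin = 3.
Column maxima: Fight → 4, Accommodate → 7; minimax = 4.
3 ≠ 4, so no pure-strategy equilibrium exists.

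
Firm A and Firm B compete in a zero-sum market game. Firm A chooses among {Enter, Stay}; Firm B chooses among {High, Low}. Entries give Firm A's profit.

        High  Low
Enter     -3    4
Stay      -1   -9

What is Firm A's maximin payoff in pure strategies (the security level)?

Row minima: Enter → -3, Stay → -9.
The best of these is -3.

-3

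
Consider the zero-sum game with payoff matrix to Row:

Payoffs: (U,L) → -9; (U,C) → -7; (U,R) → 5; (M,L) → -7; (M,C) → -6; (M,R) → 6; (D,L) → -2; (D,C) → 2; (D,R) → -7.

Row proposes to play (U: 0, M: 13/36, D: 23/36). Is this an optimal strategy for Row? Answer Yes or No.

No

Against L this mix gives (13/36)·(-7) + (23/36)·(-2) = -137/36.
Against C this mix gives (13/36)·(-6) + (23/36)·2 = -8/9.
Against R this mix gives (13/36)·6 + (23/36)·(-7) = -83/36.
Column will play L, holding Row to -137/36. Shifting weight toward the row that does better against L would raise this floor (the equalizing mix achieves -61/18 against both L and R), so the proposed strategy is not optimal.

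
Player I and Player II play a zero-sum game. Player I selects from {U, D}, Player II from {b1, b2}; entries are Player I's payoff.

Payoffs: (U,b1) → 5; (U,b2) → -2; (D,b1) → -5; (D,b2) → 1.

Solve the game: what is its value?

Row minima: U → -2, D → -5; maximin = -2.
Column maxima: b1 → 5, b2 → 1; minimax = 1.
-2 ≠ 1, so there is no saddle point; optimal play is mixed.
Let Player I play U with probability p. Expected payoff against b1: 5p + (-5)(1−p) = 10p − 5; against b2: (-2)p + 1(1−p) = −3p + 1.
Setting these equal: 10p − 5 = −3p + 1 ⇒ 13p = 6 ⇒ p = 6/13, and the value is (10)·(6/13) − 5 = -5/13.
For Player II: with q = P(b1), equating U's and D's payoffs gives 7q − 2 = −6q + 1 ⇒ q = 3/13.

-5/13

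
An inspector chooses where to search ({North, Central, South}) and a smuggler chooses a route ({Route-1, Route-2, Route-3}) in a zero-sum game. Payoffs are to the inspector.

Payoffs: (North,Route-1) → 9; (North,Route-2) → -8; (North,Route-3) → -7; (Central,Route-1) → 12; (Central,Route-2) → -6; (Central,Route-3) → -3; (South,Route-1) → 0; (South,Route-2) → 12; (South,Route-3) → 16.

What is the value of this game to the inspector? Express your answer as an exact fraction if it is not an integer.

Row minima: North → -8, Central → -6, South → 0; maximin = 0.
Column maxima: Route-1 → 12, Route-2 → 12, Route-3 → 16; minimax = 12.
0 ≠ 12, so there is no saddle point; optimal play is mixed.
North is strictly dominated by Central, so the inspector never plays it.
Route-3 is strictly dominated by Route-2 (it gives the inspector strictly more in every row), so the smuggler never plays it.
On the remaining 2×2 (Central, South vs Route-1, Route-2):
Let the inspector play Central with probability p. Expected payoff against Route-1: 12p + 0(1−p) = 12p; against Route-2: (-6)p + 12(1−p) = −18p + 12.
Setting these equal: 12p = −18p + 12 ⇒ 30p = 12 ⇒ p = 2/5, and the value is (12)·(2/5) = 24/5.
For the smuggler: with q = P(Route-1), equating Central's and South's payoffs gives 18q − 6 = −12q + 12 ⇒ q = 3/5.

24/5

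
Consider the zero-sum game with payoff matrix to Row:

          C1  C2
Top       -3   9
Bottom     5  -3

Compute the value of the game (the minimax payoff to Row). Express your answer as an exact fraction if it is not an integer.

Row minima: Top → -3, Bottom → -3; maximin = -3.
Column maxima: C1 → 5, C2 → 9; minimax = 5.
-3 ≠ 5, so there is no saddle point; optimal play is mixed.
Let Row play Top with probability p. Expected payoff against C1: (-3)p + 5(1−p) = −8p + 5; against C2: 9p + (-3)(1−p) = 12p − 3.
Setting these equal: −8p + 5 = 12p − 3 ⇒ −20p = -8 ⇒ p = 2/5, and the value is (-8)·(2/5) + 5 = 9/5.
For Column: with q = P(C1), equating Top's and Bottom's payoffs gives −12q + 9 = 8q − 3 ⇒ q = 3/5.

9/5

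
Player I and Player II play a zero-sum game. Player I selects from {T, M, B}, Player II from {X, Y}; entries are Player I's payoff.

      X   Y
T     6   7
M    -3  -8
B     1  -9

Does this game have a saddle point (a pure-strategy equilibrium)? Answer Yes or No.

Row minima: T → 6, M → -8, B → -9; maximin = 6.
Column maxima: X → 6, Y → 7; minimax = 6.
maximin = minimax = 6, so a saddle point exists.

Yes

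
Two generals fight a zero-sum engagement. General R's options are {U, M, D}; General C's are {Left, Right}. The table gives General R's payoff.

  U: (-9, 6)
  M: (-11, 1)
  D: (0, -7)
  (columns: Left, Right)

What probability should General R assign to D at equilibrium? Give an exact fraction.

15/22

Row minima: U → -9, M → -11, D → -7; maximin = -7.
Column maxima: Left → 0, Right → 6; minimax = 0.
-7 ≠ 0, so there is no saddle point; optimal play is mixed.
M is strictly dominated by U, so General R never plays it.
On the remaining 2×2 (U, D vs Left, Right):
Let General R play U with probability p. Expected payoff against Left: (-9)p + 0(1−p) = −9p; against Right: 6p + (-7)(1−p) = 13p − 7.
Setting these equal: −9p = 13p − 7 ⇒ −22p = -7 ⇒ p = 7/22, and the value is (-9)·(7/22) = -63/22.
For General C: with q = P(Left), equating U's and D's payoffs gives −15q + 6 = 7q − 7 ⇒ q = 13/22.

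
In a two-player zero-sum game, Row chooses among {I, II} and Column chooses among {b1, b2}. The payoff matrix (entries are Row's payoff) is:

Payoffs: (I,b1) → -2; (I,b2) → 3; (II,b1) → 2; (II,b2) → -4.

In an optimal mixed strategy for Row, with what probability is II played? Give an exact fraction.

Row minima: I → -2, II → -4; maximin = -2.
Column maxima: b1 → 2, b2 → 3; minimax = 2.
-2 ≠ 2, so there is no saddle point; optimal play is mixed.
Let Row play I with probability p. Expected payoff against b1: (-2)p + 2(1−p) = −4p + 2; against b2: 3p + (-4)(1−p) = 7p − 4.
Setting these equal: −4p + 2 = 7p − 4 ⇒ −11p = -6 ⇒ p = 6/11, and the value is (-4)·(6/11) + 2 = -2/11.
For Column: with q = P(b1), equating I's and II's payoffs gives −5q + 3 = 6q − 4 ⇒ q = 7/11.

5/11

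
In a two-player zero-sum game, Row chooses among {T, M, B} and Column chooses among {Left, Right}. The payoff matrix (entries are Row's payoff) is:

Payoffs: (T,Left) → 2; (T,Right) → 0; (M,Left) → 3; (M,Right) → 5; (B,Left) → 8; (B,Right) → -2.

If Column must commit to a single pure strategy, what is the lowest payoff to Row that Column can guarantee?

Column maxima: Left → 8, Right → 5.
The smallest of these is 5.

5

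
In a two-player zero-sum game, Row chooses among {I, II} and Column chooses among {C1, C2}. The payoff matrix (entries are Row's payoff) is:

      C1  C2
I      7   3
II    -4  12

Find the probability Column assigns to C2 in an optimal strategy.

11/20

Row minima: I → 3, II → -4; maximin = 3.
Column maxima: C1 → 7, C2 → 12; minimax = 7.
3 ≠ 7, so there is no saddle point; optimal play is mixed.
Let Row play I with probability p. Expected payoff against C1: 7p + (-4)(1−p) = 11p − 4; against C2: 3p + 12(1−p) = −9p + 12.
Setting these equal: 11p − 4 = −9p + 12 ⇒ 20p = 16 ⇒ p = 4/5, and the value is (11)·(4/5) − 4 = 24/5.
For Column: with q = P(C1), equating I's and II's payoffs gives 4q + 3 = −16q + 12 ⇒ q = 9/20.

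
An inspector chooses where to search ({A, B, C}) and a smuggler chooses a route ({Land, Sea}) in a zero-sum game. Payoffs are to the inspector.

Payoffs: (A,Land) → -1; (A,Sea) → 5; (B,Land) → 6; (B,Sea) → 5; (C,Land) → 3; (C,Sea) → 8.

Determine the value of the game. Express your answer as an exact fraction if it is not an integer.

Row minima: A → -1, B → 5, C → 3; maximin = 5.
Column maxima: Land → 6, Sea → 8; minimax = 6.
5 ≠ 6, so there is no saddle point; optimal play is mixed.
A is strictly dominated by C, so the inspector never plays it.
On the remaining 2×2 (B, C vs Land, Sea):
Let the inspector play B with probability p. Expected payoff against Land: 6p + 3(1−p) = 3p + 3; against Sea: 5p + 8(1−p) = −3p + 8.
Setting these equal: 3p + 3 = −3p + 8 ⇒ 6p = 5 ⇒ p = 5/6, and the value is (3)·(5/6) + 3 = 11/2.
For the smuggler: with q = P(Land), equating B's and C's payoffs gives q + 5 = −5q + 8 ⇒ q = 1/2.

11/2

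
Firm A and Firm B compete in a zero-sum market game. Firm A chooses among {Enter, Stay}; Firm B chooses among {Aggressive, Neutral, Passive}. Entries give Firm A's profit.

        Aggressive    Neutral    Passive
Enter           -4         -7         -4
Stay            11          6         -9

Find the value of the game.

-29/6

Row minima: Enter → -7, Stay → -9; maximin = -7.
Column maxima: Aggressive → 11, Neutral → 6, Passive → -4; minimax = -4.
-7 ≠ -4, so there is no saddle point; optimal play is mixed.
Aggressive is strictly dominated by Neutral (it gives Firm A strictly more in every row), so Firm B never plays it.
On the remaining 2×2 (Enter, Stay vs Neutral, Passive):
Let Firm A play Enter with probability p. Expected payoff against Neutral: (-7)p + 6(1−p) = −13p + 6; against Passive: (-4)p + (-9)(1−p) = 5p − 9.
Setting these equal: −13p + 6 = 5p − 9 ⇒ −18p = -15 ⇒ p = 5/6, and the value is (-13)·(5/6) + 6 = -29/6.
For Firm B: with q = P(Neutral), equating Enter's and Stay's payoffs gives −3q − 4 = 15q − 9 ⇒ q = 5/18.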